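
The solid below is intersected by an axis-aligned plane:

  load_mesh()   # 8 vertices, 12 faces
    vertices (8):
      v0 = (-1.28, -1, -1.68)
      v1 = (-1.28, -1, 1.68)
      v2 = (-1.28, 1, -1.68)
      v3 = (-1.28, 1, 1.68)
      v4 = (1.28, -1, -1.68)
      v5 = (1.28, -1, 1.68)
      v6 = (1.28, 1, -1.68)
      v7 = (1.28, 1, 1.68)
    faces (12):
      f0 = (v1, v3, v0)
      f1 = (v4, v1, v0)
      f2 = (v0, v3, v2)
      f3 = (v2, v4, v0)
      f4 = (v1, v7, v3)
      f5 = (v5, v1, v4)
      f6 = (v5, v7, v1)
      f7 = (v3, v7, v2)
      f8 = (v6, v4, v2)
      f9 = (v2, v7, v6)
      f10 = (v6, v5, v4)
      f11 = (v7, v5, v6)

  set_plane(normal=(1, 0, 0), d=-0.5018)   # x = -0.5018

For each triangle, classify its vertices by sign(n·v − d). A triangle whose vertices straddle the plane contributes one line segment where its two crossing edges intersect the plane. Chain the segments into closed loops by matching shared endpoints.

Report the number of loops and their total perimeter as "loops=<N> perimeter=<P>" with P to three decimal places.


Straddling triangles (8 of 12):
  (v4,v1,v0) [+--] → (-0.5018, -1, 0.658613)–(-0.5018, -1, -1.68)  len=2.3386
  (v2,v4,v0) [-+-] → (-0.5018, 0.392031, -1.68)–(-0.5018, -1, -1.68)  len=1.3920
  (v1,v7,v3) [-+-] → (-0.5018, -0.392031, 1.68)–(-0.5018, 1, 1.68)  len=1.3920
  (v5,v1,v4) [+-+] → (-0.5018, -1, 1.68)–(-0.5018, -1, 0.658613)  len=1.0214
  (v5,v7,v1) [++-] → (-0.5018, -0.392031, 1.68)–(-0.5018, -1, 1.68)  len=0.6080
  (v3,v7,v2) [-+-] → (-0.5018, 1, 1.68)–(-0.5018, 1, -0.658613)  len=2.3386
  (v6,v4,v2) [++-] → (-0.5018, 0.392031, -1.68)–(-0.5018, 1, -1.68)  len=0.6080
  (v2,v7,v6) [-++] → (-0.5018, 1, -0.658613)–(-0.5018, 1, -1.68)  len=1.0214

Chained into 1 loop(s):
  loop 1: 8 segments, perimeter = 10.7200
Total perimeter = 10.720

loops=1 perimeter=10.720


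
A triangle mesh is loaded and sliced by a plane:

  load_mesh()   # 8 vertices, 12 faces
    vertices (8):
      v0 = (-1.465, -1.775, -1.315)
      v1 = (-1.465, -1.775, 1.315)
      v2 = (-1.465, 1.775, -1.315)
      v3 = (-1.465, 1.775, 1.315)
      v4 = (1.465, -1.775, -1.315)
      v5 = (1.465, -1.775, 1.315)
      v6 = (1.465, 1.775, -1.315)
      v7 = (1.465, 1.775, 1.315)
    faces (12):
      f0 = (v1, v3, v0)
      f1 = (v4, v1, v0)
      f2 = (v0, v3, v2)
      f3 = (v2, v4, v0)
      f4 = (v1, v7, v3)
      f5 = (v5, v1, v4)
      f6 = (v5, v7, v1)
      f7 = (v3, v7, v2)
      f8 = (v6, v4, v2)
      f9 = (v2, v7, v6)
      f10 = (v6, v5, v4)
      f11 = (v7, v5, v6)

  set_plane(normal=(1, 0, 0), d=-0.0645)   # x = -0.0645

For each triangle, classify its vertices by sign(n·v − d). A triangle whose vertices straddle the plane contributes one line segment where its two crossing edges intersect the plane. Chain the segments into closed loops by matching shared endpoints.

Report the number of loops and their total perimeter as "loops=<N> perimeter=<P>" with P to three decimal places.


Straddling triangles (8 of 12):
  (v4,v1,v0) [+--] → (-0.0645, -1.775, 0.0578959)–(-0.0645, -1.775, -1.315)  len=1.3729
  (v2,v4,v0) [-+-] → (-0.0645, 0.0781485, -1.315)–(-0.0645, -1.775, -1.315)  len=1.8531
  (v1,v7,v3) [-+-] → (-0.0645, -0.0781485, 1.315)–(-0.0645, 1.775, 1.315)  len=1.8531
  (v5,v1,v4) [+-+] → (-0.0645, -1.775, 1.315)–(-0.0645, -1.775, 0.0578959)  len=1.2571
  (v5,v7,v1) [++-] → (-0.0645, -0.0781485, 1.315)–(-0.0645, -1.775, 1.315)  len=1.6969
  (v3,v7,v2) [-+-] → (-0.0645, 1.775, 1.315)–(-0.0645, 1.775, -0.0578959)  len=1.3729
  (v6,v4,v2) [++-] → (-0.0645, 0.0781485, -1.315)–(-0.0645, 1.775, -1.315)  len=1.6969
  (v2,v7,v6) [-++] → (-0.0645, 1.775, -0.0578959)–(-0.0645, 1.775, -1.315)  len=1.2571

Chained into 1 loop(s):
  loop 1: 8 segments, perimeter = 12.3600
Total perimeter = 12.360

loops=1 perimeter=12.360


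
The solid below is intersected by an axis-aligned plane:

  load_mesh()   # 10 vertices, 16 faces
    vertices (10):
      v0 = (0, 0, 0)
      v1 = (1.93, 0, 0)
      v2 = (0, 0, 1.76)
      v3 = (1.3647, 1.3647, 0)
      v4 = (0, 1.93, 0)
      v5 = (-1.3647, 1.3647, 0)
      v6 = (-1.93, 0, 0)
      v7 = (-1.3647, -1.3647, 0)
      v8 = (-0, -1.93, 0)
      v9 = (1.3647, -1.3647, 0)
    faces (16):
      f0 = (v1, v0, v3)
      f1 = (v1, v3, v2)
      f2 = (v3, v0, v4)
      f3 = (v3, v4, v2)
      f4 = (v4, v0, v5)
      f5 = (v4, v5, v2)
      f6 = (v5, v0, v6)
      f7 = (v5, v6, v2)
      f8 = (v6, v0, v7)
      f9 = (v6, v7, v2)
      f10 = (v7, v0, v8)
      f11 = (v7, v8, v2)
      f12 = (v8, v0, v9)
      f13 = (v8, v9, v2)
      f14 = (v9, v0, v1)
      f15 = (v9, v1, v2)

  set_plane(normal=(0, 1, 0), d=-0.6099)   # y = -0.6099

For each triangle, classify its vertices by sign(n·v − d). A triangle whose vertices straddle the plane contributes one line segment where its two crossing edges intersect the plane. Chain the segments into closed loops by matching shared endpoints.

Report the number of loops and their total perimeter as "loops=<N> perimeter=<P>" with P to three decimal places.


Straddling triangles (8 of 16):
  (v6,v0,v7) [++-] → (-0.6099, -0.6099, 0)–(-1.67736, -0.6099, 0)  len=1.0675
  (v6,v7,v2) [+-+] → (-1.67736, -0.6099, 0)–(-0.6099, -0.6099, 0.973436)  len=1.4447
  (v7,v0,v8) [-+-] → (-0.6099, -0.6099, 0)–(0, -0.6099, 0)  len=0.6099
  (v7,v8,v2) [--+] → (0, -0.6099, 1.20382)–(-0.6099, -0.6099, 0.973436)  len=0.6520
  (v8,v0,v9) [-+-] → (0, -0.6099, 0)–(0.6099, -0.6099, 0)  len=0.6099
  (v8,v9,v2) [--+] → (0.6099, -0.6099, 0.973436)–(0, -0.6099, 1.20382)  len=0.6520
  (v9,v0,v1) [-++] → (0.6099, -0.6099, 0)–(1.67736, -0.6099, 0)  len=1.0675
  (v9,v1,v2) [-++] → (1.67736, -0.6099, 0)–(0.6099, -0.6099, 0.973436)  len=1.4447

Chained into 1 loop(s):
  loop 1: 8 segments, perimeter = 7.5480
Total perimeter = 7.548

loops=1 perimeter=7.548


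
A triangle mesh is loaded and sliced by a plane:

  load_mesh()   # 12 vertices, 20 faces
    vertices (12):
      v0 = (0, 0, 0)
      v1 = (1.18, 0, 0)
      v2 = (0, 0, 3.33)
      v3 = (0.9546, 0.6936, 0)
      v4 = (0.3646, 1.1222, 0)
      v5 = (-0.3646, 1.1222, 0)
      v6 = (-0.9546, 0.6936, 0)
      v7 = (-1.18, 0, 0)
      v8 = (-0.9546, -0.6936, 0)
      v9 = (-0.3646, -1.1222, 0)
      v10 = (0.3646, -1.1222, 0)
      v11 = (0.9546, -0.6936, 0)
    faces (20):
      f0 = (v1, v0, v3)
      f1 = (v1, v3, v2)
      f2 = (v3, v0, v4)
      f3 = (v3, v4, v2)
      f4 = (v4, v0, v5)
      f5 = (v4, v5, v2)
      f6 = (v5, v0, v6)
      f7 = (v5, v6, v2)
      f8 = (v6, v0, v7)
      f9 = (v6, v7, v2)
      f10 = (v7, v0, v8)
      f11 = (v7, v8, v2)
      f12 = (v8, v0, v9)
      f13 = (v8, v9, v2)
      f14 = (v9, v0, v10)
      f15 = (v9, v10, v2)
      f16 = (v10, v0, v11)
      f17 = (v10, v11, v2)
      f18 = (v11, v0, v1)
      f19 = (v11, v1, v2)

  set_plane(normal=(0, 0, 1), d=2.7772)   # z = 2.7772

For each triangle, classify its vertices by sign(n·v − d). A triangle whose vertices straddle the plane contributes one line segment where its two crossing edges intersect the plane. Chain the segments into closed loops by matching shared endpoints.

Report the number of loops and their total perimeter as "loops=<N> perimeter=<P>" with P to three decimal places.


loops=1 perimeter=1.211

Straddling triangles (10 of 20):
  (v1,v3,v2) [--+] → (0.158469, 0.115142, 2.7772)–(0.195887, 0, 2.7772)  len=0.1211
  (v3,v4,v2) [--+] → (0.0605258, 0.186292, 2.7772)–(0.158469, 0.115142, 2.7772)  len=0.1211
  (v4,v5,v2) [--+] → (-0.0605258, 0.186292, 2.7772)–(0.0605258, 0.186292, 2.7772)  len=0.1211
  (v5,v6,v2) [--+] → (-0.158469, 0.115142, 2.7772)–(-0.0605258, 0.186292, 2.7772)  len=0.1211
  (v6,v7,v2) [--+] → (-0.195887, 0, 2.7772)–(-0.158469, 0.115142, 2.7772)  len=0.1211
  (v7,v8,v2) [--+] → (-0.158469, -0.115142, 2.7772)–(-0.195887, 0, 2.7772)  len=0.1211
  (v8,v9,v2) [--+] → (-0.0605258, -0.186292, 2.7772)–(-0.158469, -0.115142, 2.7772)  len=0.1211
  (v9,v10,v2) [--+] → (0.0605258, -0.186292, 2.7772)–(-0.0605258, -0.186292, 2.7772)  len=0.1211
  (v10,v11,v2) [--+] → (0.158469, -0.115142, 2.7772)–(0.0605258, -0.186292, 2.7772)  len=0.1211
  (v11,v1,v2) [--+] → (0.195887, 0, 2.7772)–(0.158469, -0.115142, 2.7772)  len=0.1211

Chained into 1 loop(s):
  loop 1: 10 segments, perimeter = 1.2106
Total perimeter = 1.211


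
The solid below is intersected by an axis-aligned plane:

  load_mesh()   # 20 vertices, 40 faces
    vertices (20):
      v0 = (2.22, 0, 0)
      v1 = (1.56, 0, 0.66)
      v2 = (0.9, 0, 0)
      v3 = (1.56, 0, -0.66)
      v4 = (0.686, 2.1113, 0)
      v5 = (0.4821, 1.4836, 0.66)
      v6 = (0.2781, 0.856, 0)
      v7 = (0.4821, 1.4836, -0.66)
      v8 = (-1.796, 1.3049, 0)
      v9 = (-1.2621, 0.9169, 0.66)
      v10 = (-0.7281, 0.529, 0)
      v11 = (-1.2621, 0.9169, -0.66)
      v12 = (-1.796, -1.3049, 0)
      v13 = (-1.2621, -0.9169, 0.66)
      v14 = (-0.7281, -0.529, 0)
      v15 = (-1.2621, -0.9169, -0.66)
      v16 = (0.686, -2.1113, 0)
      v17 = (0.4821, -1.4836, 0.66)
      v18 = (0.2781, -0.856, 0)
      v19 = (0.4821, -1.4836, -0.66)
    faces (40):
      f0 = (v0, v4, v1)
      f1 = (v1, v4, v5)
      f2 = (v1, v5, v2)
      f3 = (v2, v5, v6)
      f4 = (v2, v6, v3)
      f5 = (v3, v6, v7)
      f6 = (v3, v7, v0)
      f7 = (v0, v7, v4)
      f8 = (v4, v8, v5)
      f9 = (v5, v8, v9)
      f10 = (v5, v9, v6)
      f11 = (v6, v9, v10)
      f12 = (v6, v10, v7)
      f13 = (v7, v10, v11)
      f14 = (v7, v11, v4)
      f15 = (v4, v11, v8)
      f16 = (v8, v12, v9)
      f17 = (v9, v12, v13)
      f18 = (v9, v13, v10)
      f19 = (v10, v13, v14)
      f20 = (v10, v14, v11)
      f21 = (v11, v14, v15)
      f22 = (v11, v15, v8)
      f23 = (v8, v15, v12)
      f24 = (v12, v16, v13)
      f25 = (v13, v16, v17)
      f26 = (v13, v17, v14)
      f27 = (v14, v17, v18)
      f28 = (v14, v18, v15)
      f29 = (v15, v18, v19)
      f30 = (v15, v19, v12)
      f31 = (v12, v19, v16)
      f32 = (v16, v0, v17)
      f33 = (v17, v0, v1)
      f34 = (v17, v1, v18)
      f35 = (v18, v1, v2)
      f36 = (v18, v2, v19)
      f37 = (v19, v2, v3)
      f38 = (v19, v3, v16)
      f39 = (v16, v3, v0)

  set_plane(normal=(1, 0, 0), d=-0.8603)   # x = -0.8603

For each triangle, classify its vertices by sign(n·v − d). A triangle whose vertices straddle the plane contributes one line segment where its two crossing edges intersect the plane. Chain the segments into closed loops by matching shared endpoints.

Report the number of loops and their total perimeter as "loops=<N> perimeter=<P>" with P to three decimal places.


loops=1 perimeter=8.574

Straddling triangles (18 of 40):
  (v4,v8,v5) [+-+] → (-0.8603, 1.60891, 0)–(-0.8603, 1.3783, 0.271086)  len=0.3559
  (v5,v8,v9) [+--] → (-0.8603, 1.3783, 0.271086)–(-0.8603, 1.04745, 0.66)  len=0.5106
  (v5,v9,v6) [+-+] → (-0.8603, 1.04745, 0.66)–(-0.8603, 0.901013, 0.487822)  len=0.2260
  (v6,v9,v10) [+-+] → (-0.8603, 0.901013, 0.487822)–(-0.8603, 0.625031, 0.163393)  len=0.4259
  (v7,v10,v11) [++-] → (-0.8603, 0.625031, -0.163393)–(-0.8603, 1.04745, -0.66)  len=0.6520
  (v7,v11,v4) [+-+] → (-0.8603, 1.04745, -0.66)–(-0.8603, 1.16325, -0.523874)  len=0.1787
  (v4,v11,v8) [+--] → (-0.8603, 1.16325, -0.523874)–(-0.8603, 1.60891, 0)  len=0.6878
  (v9,v13,v10) [--+] → (-0.8603, 0.171045, 0.163393)–(-0.8603, 0.625031, 0.163393)  len=0.4540
  (v10,v13,v14) [+-+] → (-0.8603, 0.171045, 0.163393)–(-0.8603, -0.625031, 0.163393)  len=0.7961
  (v10,v14,v11) [++-] → (-0.8603, -0.171045, -0.163393)–(-0.8603, 0.625031, -0.163393)  len=0.7961
  (v11,v14,v15) [-+-] → (-0.8603, -0.171045, -0.163393)–(-0.8603, -0.625031, -0.163393)  len=0.4540
  (v12,v16,v13) [-+-] → (-0.8603, -1.60891, 0)–(-0.8603, -1.16325, 0.523874)  len=0.6878
  (v13,v16,v17) [-++] → (-0.8603, -1.16325, 0.523874)–(-0.8603, -1.04745, 0.66)  len=0.1787
  (v13,v17,v14) [-++] → (-0.8603, -1.04745, 0.66)–(-0.8603, -0.625031, 0.163393)  len=0.6520
  (v14,v18,v15) [++-] → (-0.8603, -0.901013, -0.487822)–(-0.8603, -0.625031, -0.163393)  len=0.4259
  (v15,v18,v19) [-++] → (-0.8603, -0.901013, -0.487822)–(-0.8603, -1.04745, -0.66)  len=0.2260
  (v15,v19,v12) [-+-] → (-0.8603, -1.04745, -0.66)–(-0.8603, -1.3783, -0.271086)  len=0.5106
  (v12,v19,v16) [-++] → (-0.8603, -1.3783, -0.271086)–(-0.8603, -1.60891, 0)  len=0.3559

Chained into 1 loop(s):
  loop 1: 18 segments, perimeter = 8.5740
Total perimeter = 8.574


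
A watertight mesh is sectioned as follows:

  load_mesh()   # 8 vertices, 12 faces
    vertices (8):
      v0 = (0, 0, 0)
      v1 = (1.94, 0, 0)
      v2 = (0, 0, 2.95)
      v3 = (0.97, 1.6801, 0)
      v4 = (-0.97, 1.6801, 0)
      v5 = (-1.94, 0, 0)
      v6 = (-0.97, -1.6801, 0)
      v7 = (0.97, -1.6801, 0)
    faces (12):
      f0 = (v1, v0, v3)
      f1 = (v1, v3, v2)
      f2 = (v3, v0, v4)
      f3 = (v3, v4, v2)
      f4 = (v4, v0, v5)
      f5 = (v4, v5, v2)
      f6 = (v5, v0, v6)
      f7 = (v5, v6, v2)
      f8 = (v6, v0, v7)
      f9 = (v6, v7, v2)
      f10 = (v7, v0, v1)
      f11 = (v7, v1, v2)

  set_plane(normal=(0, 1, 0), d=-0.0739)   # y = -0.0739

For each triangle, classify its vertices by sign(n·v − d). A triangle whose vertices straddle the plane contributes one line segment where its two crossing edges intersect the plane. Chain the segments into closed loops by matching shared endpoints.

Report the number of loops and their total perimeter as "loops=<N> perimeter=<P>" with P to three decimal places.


Straddling triangles (6 of 12):
  (v5,v0,v6) [++-] → (-0.0426659, -0.0739, 0)–(-1.89733, -0.0739, 0)  len=1.8547
  (v5,v6,v2) [+-+] → (-1.89733, -0.0739, 0)–(-0.0426659, -0.0739, 2.82024)  len=3.3754
  (v6,v0,v7) [-+-] → (-0.0426659, -0.0739, 0)–(0.0426659, -0.0739, 0)  len=0.0853
  (v6,v7,v2) [--+] → (0.0426659, -0.0739, 2.82024)–(-0.0426659, -0.0739, 2.82024)  len=0.0853
  (v7,v0,v1) [-++] → (0.0426659, -0.0739, 0)–(1.89733, -0.0739, 0)  len=1.8547
  (v7,v1,v2) [-++] → (1.89733, -0.0739, 0)–(0.0426659, -0.0739, 2.82024)  len=3.3754

Chained into 1 loop(s):
  loop 1: 6 segments, perimeter = 10.6309
Total perimeter = 10.631

loops=1 perimeter=10.631


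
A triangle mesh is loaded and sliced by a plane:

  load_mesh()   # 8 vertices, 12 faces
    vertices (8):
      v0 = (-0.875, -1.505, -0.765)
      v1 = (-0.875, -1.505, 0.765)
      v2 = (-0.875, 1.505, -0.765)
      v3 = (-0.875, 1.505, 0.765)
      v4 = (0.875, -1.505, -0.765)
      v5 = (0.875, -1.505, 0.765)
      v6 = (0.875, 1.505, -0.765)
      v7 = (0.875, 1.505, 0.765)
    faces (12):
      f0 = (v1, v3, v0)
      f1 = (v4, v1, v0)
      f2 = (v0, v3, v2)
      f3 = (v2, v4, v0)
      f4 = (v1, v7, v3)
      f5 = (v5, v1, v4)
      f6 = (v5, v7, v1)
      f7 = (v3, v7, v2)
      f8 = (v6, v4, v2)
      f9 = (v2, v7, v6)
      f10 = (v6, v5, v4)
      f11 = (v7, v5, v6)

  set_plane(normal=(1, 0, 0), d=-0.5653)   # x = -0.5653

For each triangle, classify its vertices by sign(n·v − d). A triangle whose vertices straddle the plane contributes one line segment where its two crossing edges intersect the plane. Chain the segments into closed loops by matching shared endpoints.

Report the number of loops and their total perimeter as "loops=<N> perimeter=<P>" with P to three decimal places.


Straddling triangles (8 of 12):
  (v4,v1,v0) [+--] → (-0.5653, -1.505, 0.494234)–(-0.5653, -1.505, -0.765)  len=1.2592
  (v2,v4,v0) [-+-] → (-0.5653, 0.972316, -0.765)–(-0.5653, -1.505, -0.765)  len=2.4773
  (v1,v7,v3) [-+-] → (-0.5653, -0.972316, 0.765)–(-0.5653, 1.505, 0.765)  len=2.4773
  (v5,v1,v4) [+-+] → (-0.5653, -1.505, 0.765)–(-0.5653, -1.505, 0.494234)  len=0.2708
  (v5,v7,v1) [++-] → (-0.5653, -0.972316, 0.765)–(-0.5653, -1.505, 0.765)  len=0.5327
  (v3,v7,v2) [-+-] → (-0.5653, 1.505, 0.765)–(-0.5653, 1.505, -0.494234)  len=1.2592
  (v6,v4,v2) [++-] → (-0.5653, 0.972316, -0.765)–(-0.5653, 1.505, -0.765)  len=0.5327
  (v2,v7,v6) [-++] → (-0.5653, 1.505, -0.494234)–(-0.5653, 1.505, -0.765)  len=0.2708

Chained into 1 loop(s):
  loop 1: 8 segments, perimeter = 9.0800
Total perimeter = 9.080

loops=1 perimeter=9.080


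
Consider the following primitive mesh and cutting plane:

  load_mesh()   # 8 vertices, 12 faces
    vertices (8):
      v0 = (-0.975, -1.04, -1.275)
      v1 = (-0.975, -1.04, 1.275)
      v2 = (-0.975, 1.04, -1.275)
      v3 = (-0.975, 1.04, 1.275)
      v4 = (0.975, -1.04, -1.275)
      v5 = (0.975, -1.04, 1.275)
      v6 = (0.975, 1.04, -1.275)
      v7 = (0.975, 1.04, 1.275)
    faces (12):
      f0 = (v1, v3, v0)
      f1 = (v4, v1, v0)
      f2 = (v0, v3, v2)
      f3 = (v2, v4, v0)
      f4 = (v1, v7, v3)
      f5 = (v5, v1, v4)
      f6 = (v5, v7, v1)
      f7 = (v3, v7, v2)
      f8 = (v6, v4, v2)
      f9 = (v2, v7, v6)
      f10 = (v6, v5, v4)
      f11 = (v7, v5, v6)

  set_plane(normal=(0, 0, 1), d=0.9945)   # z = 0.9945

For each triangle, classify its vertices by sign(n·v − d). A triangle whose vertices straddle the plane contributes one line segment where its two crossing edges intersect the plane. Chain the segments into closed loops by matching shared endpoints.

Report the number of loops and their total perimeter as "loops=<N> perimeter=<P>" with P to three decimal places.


Straddling triangles (8 of 12):
  (v1,v3,v0) [++-] → (-0.975, 0.8112, 0.9945)–(-0.975, -1.04, 0.9945)  len=1.8512
  (v4,v1,v0) [-+-] → (-0.7605, -1.04, 0.9945)–(-0.975, -1.04, 0.9945)  len=0.2145
  (v0,v3,v2) [-+-] → (-0.975, 0.8112, 0.9945)–(-0.975, 1.04, 0.9945)  len=0.2288
  (v5,v1,v4) [++-] → (-0.7605, -1.04, 0.9945)–(0.975, -1.04, 0.9945)  len=1.7355
  (v3,v7,v2) [++-] → (0.7605, 1.04, 0.9945)–(-0.975, 1.04, 0.9945)  len=1.7355
  (v2,v7,v6) [-+-] → (0.7605, 1.04, 0.9945)–(0.975, 1.04, 0.9945)  len=0.2145
  (v6,v5,v4) [-+-] → (0.975, -0.8112, 0.9945)–(0.975, -1.04, 0.9945)  len=0.2288
  (v7,v5,v6) [++-] → (0.975, -0.8112, 0.9945)–(0.975, 1.04, 0.9945)  len=1.8512

Chained into 1 loop(s):
  loop 1: 8 segments, perimeter = 8.0600
Total perimeter = 8.060

loops=1 perimeter=8.060


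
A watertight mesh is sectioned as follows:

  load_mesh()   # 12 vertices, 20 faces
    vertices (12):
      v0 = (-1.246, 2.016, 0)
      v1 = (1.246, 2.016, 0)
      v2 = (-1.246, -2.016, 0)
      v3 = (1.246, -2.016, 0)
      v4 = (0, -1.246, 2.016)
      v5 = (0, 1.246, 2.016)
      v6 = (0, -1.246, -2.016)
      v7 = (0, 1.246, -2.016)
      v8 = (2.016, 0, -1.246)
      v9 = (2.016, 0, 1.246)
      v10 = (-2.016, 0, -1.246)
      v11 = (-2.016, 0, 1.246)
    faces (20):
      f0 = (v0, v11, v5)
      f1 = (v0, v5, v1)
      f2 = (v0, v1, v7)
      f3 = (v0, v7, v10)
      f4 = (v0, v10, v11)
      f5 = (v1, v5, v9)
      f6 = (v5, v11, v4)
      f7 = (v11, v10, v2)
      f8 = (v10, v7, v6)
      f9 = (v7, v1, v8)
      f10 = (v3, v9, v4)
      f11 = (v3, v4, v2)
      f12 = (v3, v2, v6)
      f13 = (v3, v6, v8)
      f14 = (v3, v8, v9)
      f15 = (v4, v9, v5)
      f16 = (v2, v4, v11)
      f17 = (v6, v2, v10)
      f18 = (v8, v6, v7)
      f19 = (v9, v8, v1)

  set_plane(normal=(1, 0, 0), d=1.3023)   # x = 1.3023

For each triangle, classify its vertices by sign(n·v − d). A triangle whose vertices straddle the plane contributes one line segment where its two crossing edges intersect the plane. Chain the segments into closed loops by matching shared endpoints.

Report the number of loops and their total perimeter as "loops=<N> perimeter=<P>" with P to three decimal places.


Straddling triangles (8 of 20):
  (v1,v5,v9) [--+] → (1.3023, 0.441106, 1.51859)–(1.3023, 1.8686, 0.0911036)  len=2.0188
  (v7,v1,v8) [--+] → (1.3023, 1.8686, -0.0911036)–(1.3023, 0.441106, -1.51859)  len=2.0188
  (v3,v9,v4) [-+-] → (1.3023, -1.8686, 0.0911036)–(1.3023, -0.441106, 1.51859)  len=2.0188
  (v3,v6,v8) [--+] → (1.3023, -0.441106, -1.51859)–(1.3023, -1.8686, -0.0911036)  len=2.0188
  (v3,v8,v9) [-++] → (1.3023, -1.8686, -0.0911036)–(1.3023, -1.8686, 0.0911036)  len=0.1822
  (v4,v9,v5) [-+-] → (1.3023, -0.441106, 1.51859)–(1.3023, 0.441106, 1.51859)  len=0.8822
  (v8,v6,v7) [+--] → (1.3023, -0.441106, -1.51859)–(1.3023, 0.441106, -1.51859)  len=0.8822
  (v9,v8,v1) [++-] → (1.3023, 1.8686, -0.0911036)–(1.3023, 1.8686, 0.0911036)  len=0.1822

Chained into 1 loop(s):
  loop 1: 8 segments, perimeter = 10.2039
Total perimeter = 10.204

loops=1 perimeter=10.204


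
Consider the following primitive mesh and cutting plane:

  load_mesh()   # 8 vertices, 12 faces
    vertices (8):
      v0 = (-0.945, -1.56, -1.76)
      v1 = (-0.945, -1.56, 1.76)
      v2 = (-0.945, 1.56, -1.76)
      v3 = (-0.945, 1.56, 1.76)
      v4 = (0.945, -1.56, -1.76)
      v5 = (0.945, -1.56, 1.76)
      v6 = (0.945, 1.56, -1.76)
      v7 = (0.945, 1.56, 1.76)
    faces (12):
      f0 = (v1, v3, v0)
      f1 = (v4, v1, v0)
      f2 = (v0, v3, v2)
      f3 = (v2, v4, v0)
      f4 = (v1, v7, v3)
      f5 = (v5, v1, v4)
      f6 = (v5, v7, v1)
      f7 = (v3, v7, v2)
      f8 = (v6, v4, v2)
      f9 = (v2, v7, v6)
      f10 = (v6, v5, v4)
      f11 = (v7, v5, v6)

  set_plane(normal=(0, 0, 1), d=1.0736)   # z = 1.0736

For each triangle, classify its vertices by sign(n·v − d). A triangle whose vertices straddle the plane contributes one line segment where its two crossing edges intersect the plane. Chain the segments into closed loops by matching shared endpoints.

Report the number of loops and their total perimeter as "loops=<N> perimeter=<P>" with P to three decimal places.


loops=1 perimeter=10.020

Straddling triangles (8 of 12):
  (v1,v3,v0) [++-] → (-0.945, 0.9516, 1.0736)–(-0.945, -1.56, 1.0736)  len=2.5116
  (v4,v1,v0) [-+-] → (-0.57645, -1.56, 1.0736)–(-0.945, -1.56, 1.0736)  len=0.3685
  (v0,v3,v2) [-+-] → (-0.945, 0.9516, 1.0736)–(-0.945, 1.56, 1.0736)  len=0.6084
  (v5,v1,v4) [++-] → (-0.57645, -1.56, 1.0736)–(0.945, -1.56, 1.0736)  len=1.5214
  (v3,v7,v2) [++-] → (0.57645, 1.56, 1.0736)–(-0.945, 1.56, 1.0736)  len=1.5214
  (v2,v7,v6) [-+-] → (0.57645, 1.56, 1.0736)–(0.945, 1.56, 1.0736)  len=0.3685
  (v6,v5,v4) [-+-] → (0.945, -0.9516, 1.0736)–(0.945, -1.56, 1.0736)  len=0.6084
  (v7,v5,v6) [++-] → (0.945, -0.9516, 1.0736)–(0.945, 1.56, 1.0736)  len=2.5116

Chained into 1 loop(s):
  loop 1: 8 segments, perimeter = 10.0200
Total perimeter = 10.020


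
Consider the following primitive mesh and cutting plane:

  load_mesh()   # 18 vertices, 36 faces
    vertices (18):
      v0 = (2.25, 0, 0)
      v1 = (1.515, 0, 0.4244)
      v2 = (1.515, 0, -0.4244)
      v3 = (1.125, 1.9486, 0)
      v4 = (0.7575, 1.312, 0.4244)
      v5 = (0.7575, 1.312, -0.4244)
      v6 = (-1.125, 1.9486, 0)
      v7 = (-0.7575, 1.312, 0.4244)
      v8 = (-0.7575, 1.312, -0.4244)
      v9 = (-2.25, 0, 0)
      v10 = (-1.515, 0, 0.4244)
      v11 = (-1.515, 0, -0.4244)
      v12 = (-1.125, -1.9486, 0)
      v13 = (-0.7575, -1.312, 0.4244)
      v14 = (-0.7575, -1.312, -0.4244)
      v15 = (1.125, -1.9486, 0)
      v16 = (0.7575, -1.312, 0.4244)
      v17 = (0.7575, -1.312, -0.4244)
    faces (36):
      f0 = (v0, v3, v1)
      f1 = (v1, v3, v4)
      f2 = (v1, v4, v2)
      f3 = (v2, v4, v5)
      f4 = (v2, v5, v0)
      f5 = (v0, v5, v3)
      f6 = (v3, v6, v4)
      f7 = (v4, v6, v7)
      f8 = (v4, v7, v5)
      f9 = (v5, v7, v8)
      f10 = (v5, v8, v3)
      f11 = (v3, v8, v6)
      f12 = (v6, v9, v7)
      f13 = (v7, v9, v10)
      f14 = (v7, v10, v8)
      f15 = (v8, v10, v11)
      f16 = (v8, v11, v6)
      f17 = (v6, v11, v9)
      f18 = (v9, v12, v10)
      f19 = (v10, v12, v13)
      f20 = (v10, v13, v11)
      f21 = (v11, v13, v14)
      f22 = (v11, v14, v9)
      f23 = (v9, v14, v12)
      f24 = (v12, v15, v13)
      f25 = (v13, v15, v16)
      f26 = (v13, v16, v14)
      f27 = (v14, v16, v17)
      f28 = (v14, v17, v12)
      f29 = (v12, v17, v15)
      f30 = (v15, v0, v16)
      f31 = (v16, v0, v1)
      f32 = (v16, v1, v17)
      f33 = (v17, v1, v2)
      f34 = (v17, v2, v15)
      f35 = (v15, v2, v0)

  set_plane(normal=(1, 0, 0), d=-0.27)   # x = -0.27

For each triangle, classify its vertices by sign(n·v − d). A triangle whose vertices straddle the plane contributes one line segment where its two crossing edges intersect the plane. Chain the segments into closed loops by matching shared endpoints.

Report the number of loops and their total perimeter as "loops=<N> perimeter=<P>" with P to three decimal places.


loops=2 perimeter=4.758

Straddling triangles (12 of 36):
  (v3,v6,v4) [+-+] → (-0.27, 1.9486, 0)–(-0.27, 1.65947, 0.192755)  len=0.3475
  (v4,v6,v7) [+--] → (-0.27, 1.65947, 0.192755)–(-0.27, 1.312, 0.4244)  len=0.4176
  (v4,v7,v5) [+-+] → (-0.27, 1.312, 0.4244)–(-0.27, 1.312, 0.151271)  len=0.2731
  (v5,v7,v8) [+--] → (-0.27, 1.312, 0.151271)–(-0.27, 1.312, -0.4244)  len=0.5757
  (v5,v8,v3) [+-+] → (-0.27, 1.312, -0.4244)–(-0.27, 1.47686, -0.314496)  len=0.1981
  (v3,v8,v6) [+--] → (-0.27, 1.47686, -0.314496)–(-0.27, 1.9486, 0)  len=0.5670
  (v12,v15,v13) [-+-] → (-0.27, -1.9486, 0)–(-0.27, -1.47686, 0.314496)  len=0.5670
  (v13,v15,v16) [-++] → (-0.27, -1.47686, 0.314496)–(-0.27, -1.312, 0.4244)  len=0.1981
  (v13,v16,v14) [-+-] → (-0.27, -1.312, 0.4244)–(-0.27, -1.312, -0.151271)  len=0.5757
  (v14,v16,v17) [-++] → (-0.27, -1.312, -0.151271)–(-0.27, -1.312, -0.4244)  len=0.2731
  (v14,v17,v12) [-+-] → (-0.27, -1.312, -0.4244)–(-0.27, -1.65947, -0.192755)  len=0.4176
  (v12,v17,v15) [-++] → (-0.27, -1.65947, -0.192755)–(-0.27, -1.9486, 0)  len=0.3475

Chained into 2 loop(s):
  loop 1: 6 segments, perimeter = 2.3790
  loop 2: 6 segments, perimeter = 2.3790
Total perimeter = 4.758


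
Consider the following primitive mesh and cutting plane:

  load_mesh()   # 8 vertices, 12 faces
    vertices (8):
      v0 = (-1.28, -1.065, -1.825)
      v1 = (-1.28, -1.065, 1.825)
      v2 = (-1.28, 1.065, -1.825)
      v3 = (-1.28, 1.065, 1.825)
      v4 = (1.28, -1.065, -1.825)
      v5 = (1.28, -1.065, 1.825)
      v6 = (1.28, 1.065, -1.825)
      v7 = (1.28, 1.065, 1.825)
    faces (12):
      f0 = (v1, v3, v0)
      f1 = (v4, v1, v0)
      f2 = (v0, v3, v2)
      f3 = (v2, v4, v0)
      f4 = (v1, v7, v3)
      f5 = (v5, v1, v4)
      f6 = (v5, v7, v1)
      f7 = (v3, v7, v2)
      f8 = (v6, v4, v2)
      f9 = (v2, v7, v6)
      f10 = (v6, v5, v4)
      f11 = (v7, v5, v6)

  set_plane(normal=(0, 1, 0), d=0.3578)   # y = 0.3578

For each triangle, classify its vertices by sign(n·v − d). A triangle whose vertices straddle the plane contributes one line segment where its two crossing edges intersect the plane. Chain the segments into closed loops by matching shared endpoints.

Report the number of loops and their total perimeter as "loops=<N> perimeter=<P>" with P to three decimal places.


loops=1 perimeter=12.420

Straddling triangles (8 of 12):
  (v1,v3,v0) [-+-] → (-1.28, 0.3578, 1.825)–(-1.28, 0.3578, 0.613131)  len=1.2119
  (v0,v3,v2) [-++] → (-1.28, 0.3578, 0.613131)–(-1.28, 0.3578, -1.825)  len=2.4381
  (v2,v4,v0) [+--] → (-0.430032, 0.3578, -1.825)–(-1.28, 0.3578, -1.825)  len=0.8500
  (v1,v7,v3) [-++] → (0.430032, 0.3578, 1.825)–(-1.28, 0.3578, 1.825)  len=1.7100
  (v5,v7,v1) [-+-] → (1.28, 0.3578, 1.825)–(0.430032, 0.3578, 1.825)  len=0.8500
  (v6,v4,v2) [+-+] → (1.28, 0.3578, -1.825)–(-0.430032, 0.3578, -1.825)  len=1.7100
  (v6,v5,v4) [+--] → (1.28, 0.3578, -0.613131)–(1.28, 0.3578, -1.825)  len=1.2119
  (v7,v5,v6) [+-+] → (1.28, 0.3578, 1.825)–(1.28, 0.3578, -0.613131)  len=2.4381

Chained into 1 loop(s):
  loop 1: 8 segments, perimeter = 12.4200
Total perimeter = 12.420


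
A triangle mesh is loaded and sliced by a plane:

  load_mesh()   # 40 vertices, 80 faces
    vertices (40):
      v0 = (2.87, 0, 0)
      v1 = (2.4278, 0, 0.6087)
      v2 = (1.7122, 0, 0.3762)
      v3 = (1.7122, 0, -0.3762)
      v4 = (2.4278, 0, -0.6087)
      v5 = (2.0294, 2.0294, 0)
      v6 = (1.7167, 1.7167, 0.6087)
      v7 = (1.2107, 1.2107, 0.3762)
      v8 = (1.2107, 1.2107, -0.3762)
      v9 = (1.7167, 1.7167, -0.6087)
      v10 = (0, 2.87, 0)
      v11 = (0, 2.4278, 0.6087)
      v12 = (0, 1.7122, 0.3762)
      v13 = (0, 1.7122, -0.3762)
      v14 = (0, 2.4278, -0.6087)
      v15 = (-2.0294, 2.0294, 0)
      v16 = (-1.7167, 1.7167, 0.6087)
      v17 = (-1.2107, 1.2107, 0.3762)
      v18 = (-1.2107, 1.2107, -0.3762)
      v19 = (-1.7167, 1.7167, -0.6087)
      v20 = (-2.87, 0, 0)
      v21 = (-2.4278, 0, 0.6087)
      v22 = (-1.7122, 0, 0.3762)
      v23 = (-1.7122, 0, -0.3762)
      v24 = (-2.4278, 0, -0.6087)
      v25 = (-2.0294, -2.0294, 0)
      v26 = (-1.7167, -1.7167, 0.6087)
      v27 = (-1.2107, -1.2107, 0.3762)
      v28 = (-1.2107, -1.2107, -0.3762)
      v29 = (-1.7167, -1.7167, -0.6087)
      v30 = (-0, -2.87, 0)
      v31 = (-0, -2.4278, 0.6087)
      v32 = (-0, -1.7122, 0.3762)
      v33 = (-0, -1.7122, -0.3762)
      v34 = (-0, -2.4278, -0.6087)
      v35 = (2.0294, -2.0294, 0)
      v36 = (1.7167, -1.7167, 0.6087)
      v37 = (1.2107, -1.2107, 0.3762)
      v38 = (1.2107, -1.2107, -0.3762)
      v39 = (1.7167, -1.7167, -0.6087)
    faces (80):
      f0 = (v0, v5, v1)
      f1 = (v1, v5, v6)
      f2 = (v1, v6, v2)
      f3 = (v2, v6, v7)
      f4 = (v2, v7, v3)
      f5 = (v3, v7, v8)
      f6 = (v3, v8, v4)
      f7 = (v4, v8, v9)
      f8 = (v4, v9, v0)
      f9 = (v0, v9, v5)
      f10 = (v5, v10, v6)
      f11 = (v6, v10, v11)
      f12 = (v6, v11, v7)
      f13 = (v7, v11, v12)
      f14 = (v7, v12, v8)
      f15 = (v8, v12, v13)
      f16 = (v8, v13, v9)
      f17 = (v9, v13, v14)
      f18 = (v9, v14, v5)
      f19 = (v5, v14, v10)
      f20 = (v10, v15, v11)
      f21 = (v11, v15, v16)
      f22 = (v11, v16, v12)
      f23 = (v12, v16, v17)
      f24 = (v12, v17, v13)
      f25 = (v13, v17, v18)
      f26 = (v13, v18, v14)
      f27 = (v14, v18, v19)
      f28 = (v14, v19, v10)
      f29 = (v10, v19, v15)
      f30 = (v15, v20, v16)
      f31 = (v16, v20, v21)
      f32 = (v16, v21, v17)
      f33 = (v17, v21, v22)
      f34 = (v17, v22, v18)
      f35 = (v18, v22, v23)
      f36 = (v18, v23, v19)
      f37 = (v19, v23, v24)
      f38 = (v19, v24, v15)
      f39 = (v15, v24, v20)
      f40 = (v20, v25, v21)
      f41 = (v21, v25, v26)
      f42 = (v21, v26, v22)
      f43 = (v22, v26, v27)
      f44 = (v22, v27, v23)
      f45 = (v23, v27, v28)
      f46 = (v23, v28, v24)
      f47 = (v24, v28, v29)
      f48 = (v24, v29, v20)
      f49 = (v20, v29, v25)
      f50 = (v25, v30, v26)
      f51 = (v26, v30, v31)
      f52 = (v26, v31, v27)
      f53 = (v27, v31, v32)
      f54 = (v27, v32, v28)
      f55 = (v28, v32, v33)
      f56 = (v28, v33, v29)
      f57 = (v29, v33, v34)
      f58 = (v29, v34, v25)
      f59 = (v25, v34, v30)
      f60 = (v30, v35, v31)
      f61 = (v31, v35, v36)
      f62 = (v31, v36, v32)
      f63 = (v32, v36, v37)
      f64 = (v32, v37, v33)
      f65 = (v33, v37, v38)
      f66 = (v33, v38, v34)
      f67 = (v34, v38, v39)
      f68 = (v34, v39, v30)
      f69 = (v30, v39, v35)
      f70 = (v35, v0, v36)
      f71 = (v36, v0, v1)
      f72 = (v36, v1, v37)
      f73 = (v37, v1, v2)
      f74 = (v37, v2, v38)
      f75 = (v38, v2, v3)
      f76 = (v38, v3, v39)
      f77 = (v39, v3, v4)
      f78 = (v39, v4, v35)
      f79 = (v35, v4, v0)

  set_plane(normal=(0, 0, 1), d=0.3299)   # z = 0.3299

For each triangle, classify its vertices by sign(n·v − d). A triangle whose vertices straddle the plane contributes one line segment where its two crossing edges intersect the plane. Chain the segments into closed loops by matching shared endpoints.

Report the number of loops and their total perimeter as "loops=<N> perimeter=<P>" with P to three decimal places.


Straddling triangles (32 of 80):
  (v0,v5,v1) [--+] → (2.24532, 0.929517, 0.3299)–(2.63034, 0, 0.3299)  len=1.0061
  (v1,v5,v6) [+-+] → (2.24532, 0.929517, 0.3299)–(1.85992, 1.85992, 0.3299)  len=1.0071
  (v2,v7,v3) [++-] → (1.24156, 1.1362, 0.3299)–(1.7122, 0, 0.3299)  len=1.2298
  (v3,v7,v8) [-+-] → (1.24156, 1.1362, 0.3299)–(1.2107, 1.2107, 0.3299)  len=0.0806
  (v5,v10,v6) [--+] → (0.930408, 2.24494, 0.3299)–(1.85992, 1.85992, 0.3299)  len=1.0061
  (v6,v10,v11) [+-+] → (0.930408, 2.24494, 0.3299)–(0, 2.63034, 0.3299)  len=1.0071
  (v7,v12,v8) [++-] → (0.0745021, 1.68134, 0.3299)–(1.2107, 1.2107, 0.3299)  len=1.2298
  (v8,v12,v13) [-+-] → (0.0745021, 1.68134, 0.3299)–(0, 1.7122, 0.3299)  len=0.0806
  (v10,v15,v11) [--+] → (-0.929517, 2.24532, 0.3299)–(0, 2.63034, 0.3299)  len=1.0061
  (v11,v15,v16) [+-+] → (-0.929517, 2.24532, 0.3299)–(-1.85992, 1.85992, 0.3299)  len=1.0071
  (v12,v17,v13) [++-] → (-1.1362, 1.24156, 0.3299)–(0, 1.7122, 0.3299)  len=1.2298
  (v13,v17,v18) [-+-] → (-1.1362, 1.24156, 0.3299)–(-1.2107, 1.2107, 0.3299)  len=0.0806
  (v15,v20,v16) [--+] → (-2.24494, 0.930408, 0.3299)–(-1.85992, 1.85992, 0.3299)  len=1.0061
  (v16,v20,v21) [+-+] → (-2.24494, 0.930408, 0.3299)–(-2.63034, 0, 0.3299)  len=1.0071
  (v17,v22,v18) [++-] → (-1.68134, 0.0745021, 0.3299)–(-1.2107, 1.2107, 0.3299)  len=1.2298
  (v18,v22,v23) [-+-] → (-1.68134, 0.0745021, 0.3299)–(-1.7122, 0, 0.3299)  len=0.0806
  (v20,v25,v21) [--+] → (-2.24532, -0.929517, 0.3299)–(-2.63034, 0, 0.3299)  len=1.0061
  (v21,v25,v26) [+-+] → (-2.24532, -0.929517, 0.3299)–(-1.85992, -1.85992, 0.3299)  len=1.0071
  (v22,v27,v23) [++-] → (-1.24156, -1.1362, 0.3299)–(-1.7122, 0, 0.3299)  len=1.2298
  (v23,v27,v28) [-+-] → (-1.24156, -1.1362, 0.3299)–(-1.2107, -1.2107, 0.3299)  len=0.0806
  (v25,v30,v26) [--+] → (-0.930408, -2.24494, 0.3299)–(-1.85992, -1.85992, 0.3299)  len=1.0061
  (v26,v30,v31) [+-+] → (-0.930408, -2.24494, 0.3299)–(0, -2.63034, 0.3299)  len=1.0071
  (v27,v32,v28) [++-] → (-0.0745021, -1.68134, 0.3299)–(-1.2107, -1.2107, 0.3299)  len=1.2298
  (v28,v32,v33) [-+-] → (-0.0745021, -1.68134, 0.3299)–(0, -1.7122, 0.3299)  len=0.0806
  (v30,v35,v31) [--+] → (0.929517, -2.24532, 0.3299)–(0, -2.63034, 0.3299)  len=1.0061
  (v31,v35,v36) [+-+] → (0.929517, -2.24532, 0.3299)–(1.85992, -1.85992, 0.3299)  len=1.0071
  (v32,v37,v33) [++-] → (1.1362, -1.24156, 0.3299)–(0, -1.7122, 0.3299)  len=1.2298
  (v33,v37,v38) [-+-] → (1.1362, -1.24156, 0.3299)–(1.2107, -1.2107, 0.3299)  len=0.0806
  (v35,v0,v36) [--+] → (2.24494, -0.930408, 0.3299)–(1.85992, -1.85992, 0.3299)  len=1.0061
  (v36,v0,v1) [+-+] → (2.24494, -0.930408, 0.3299)–(2.63034, 0, 0.3299)  len=1.0071
  (v37,v2,v38) [++-] → (1.68134, -0.0745021, 0.3299)–(1.2107, -1.2107, 0.3299)  len=1.2298
  (v38,v2,v3) [-+-] → (1.68134, -0.0745021, 0.3299)–(1.7122, 0, 0.3299)  len=0.0806

Chained into 2 loop(s):
  loop 1: 16 segments, perimeter = 16.1054
  loop 2: 16 segments, perimeter = 10.4837
Total perimeter = 26.589

loops=2 perimeter=26.589


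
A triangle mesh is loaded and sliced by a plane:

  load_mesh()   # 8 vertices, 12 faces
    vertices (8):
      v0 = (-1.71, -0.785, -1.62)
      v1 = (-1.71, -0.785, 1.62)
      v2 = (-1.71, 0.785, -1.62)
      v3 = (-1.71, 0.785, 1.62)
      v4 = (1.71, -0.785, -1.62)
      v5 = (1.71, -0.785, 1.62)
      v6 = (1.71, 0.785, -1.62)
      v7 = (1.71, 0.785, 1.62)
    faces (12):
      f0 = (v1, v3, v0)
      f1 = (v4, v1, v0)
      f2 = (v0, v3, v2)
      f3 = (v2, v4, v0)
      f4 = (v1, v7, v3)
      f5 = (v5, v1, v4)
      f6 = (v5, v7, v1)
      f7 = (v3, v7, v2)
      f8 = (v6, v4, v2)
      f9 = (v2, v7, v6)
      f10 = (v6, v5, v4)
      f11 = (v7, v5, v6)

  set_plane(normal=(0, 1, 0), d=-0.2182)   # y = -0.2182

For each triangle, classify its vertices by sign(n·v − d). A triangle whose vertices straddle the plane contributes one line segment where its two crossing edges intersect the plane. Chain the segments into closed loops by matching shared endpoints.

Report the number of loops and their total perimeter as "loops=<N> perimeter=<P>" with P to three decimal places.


loops=1 perimeter=13.320

Straddling triangles (8 of 12):
  (v1,v3,v0) [-+-] → (-1.71, -0.2182, 1.62)–(-1.71, -0.2182, -0.450298)  len=2.0703
  (v0,v3,v2) [-++] → (-1.71, -0.2182, -0.450298)–(-1.71, -0.2182, -1.62)  len=1.1697
  (v2,v4,v0) [+--] → (0.475315, -0.2182, -1.62)–(-1.71, -0.2182, -1.62)  len=2.1853
  (v1,v7,v3) [-++] → (-0.475315, -0.2182, 1.62)–(-1.71, -0.2182, 1.62)  len=1.2347
  (v5,v7,v1) [-+-] → (1.71, -0.2182, 1.62)–(-0.475315, -0.2182, 1.62)  len=2.1853
  (v6,v4,v2) [+-+] → (1.71, -0.2182, -1.62)–(0.475315, -0.2182, -1.62)  len=1.2347
  (v6,v5,v4) [+--] → (1.71, -0.2182, 0.450298)–(1.71, -0.2182, -1.62)  len=2.0703
  (v7,v5,v6) [+-+] → (1.71, -0.2182, 1.62)–(1.71, -0.2182, 0.450298)  len=1.1697

Chained into 1 loop(s):
  loop 1: 8 segments, perimeter = 13.3200
Total perimeter = 13.320


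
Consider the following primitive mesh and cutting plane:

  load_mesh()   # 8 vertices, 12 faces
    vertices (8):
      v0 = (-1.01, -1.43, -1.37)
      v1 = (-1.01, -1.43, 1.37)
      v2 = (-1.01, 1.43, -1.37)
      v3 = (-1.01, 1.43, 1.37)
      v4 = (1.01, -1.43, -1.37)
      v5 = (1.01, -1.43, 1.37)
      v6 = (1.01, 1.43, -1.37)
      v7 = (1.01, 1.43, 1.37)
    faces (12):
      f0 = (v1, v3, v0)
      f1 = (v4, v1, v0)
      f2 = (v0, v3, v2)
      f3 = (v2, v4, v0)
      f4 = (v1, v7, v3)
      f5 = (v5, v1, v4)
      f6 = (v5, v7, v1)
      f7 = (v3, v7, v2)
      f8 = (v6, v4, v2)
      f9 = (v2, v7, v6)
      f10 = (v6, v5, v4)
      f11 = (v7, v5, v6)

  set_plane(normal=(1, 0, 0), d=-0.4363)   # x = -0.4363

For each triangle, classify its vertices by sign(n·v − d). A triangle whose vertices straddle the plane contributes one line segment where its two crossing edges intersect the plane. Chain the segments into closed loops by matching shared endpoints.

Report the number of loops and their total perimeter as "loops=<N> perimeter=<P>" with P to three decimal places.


loops=1 perimeter=11.200

Straddling triangles (8 of 12):
  (v4,v1,v0) [+--] → (-0.4363, -1.43, 0.591813)–(-0.4363, -1.43, -1.37)  len=1.9618
  (v2,v4,v0) [-+-] → (-0.4363, 0.617732, -1.37)–(-0.4363, -1.43, -1.37)  len=2.0477
  (v1,v7,v3) [-+-] → (-0.4363, -0.617732, 1.37)–(-0.4363, 1.43, 1.37)  len=2.0477
  (v5,v1,v4) [+-+] → (-0.4363, -1.43, 1.37)–(-0.4363, -1.43, 0.591813)  len=0.7782
  (v5,v7,v1) [++-] → (-0.4363, -0.617732, 1.37)–(-0.4363, -1.43, 1.37)  len=0.8123
  (v3,v7,v2) [-+-] → (-0.4363, 1.43, 1.37)–(-0.4363, 1.43, -0.591813)  len=1.9618
  (v6,v4,v2) [++-] → (-0.4363, 0.617732, -1.37)–(-0.4363, 1.43, -1.37)  len=0.8123
  (v2,v7,v6) [-++] → (-0.4363, 1.43, -0.591813)–(-0.4363, 1.43, -1.37)  len=0.7782

Chained into 1 loop(s):
  loop 1: 8 segments, perimeter = 11.2000
Total perimeter = 11.200


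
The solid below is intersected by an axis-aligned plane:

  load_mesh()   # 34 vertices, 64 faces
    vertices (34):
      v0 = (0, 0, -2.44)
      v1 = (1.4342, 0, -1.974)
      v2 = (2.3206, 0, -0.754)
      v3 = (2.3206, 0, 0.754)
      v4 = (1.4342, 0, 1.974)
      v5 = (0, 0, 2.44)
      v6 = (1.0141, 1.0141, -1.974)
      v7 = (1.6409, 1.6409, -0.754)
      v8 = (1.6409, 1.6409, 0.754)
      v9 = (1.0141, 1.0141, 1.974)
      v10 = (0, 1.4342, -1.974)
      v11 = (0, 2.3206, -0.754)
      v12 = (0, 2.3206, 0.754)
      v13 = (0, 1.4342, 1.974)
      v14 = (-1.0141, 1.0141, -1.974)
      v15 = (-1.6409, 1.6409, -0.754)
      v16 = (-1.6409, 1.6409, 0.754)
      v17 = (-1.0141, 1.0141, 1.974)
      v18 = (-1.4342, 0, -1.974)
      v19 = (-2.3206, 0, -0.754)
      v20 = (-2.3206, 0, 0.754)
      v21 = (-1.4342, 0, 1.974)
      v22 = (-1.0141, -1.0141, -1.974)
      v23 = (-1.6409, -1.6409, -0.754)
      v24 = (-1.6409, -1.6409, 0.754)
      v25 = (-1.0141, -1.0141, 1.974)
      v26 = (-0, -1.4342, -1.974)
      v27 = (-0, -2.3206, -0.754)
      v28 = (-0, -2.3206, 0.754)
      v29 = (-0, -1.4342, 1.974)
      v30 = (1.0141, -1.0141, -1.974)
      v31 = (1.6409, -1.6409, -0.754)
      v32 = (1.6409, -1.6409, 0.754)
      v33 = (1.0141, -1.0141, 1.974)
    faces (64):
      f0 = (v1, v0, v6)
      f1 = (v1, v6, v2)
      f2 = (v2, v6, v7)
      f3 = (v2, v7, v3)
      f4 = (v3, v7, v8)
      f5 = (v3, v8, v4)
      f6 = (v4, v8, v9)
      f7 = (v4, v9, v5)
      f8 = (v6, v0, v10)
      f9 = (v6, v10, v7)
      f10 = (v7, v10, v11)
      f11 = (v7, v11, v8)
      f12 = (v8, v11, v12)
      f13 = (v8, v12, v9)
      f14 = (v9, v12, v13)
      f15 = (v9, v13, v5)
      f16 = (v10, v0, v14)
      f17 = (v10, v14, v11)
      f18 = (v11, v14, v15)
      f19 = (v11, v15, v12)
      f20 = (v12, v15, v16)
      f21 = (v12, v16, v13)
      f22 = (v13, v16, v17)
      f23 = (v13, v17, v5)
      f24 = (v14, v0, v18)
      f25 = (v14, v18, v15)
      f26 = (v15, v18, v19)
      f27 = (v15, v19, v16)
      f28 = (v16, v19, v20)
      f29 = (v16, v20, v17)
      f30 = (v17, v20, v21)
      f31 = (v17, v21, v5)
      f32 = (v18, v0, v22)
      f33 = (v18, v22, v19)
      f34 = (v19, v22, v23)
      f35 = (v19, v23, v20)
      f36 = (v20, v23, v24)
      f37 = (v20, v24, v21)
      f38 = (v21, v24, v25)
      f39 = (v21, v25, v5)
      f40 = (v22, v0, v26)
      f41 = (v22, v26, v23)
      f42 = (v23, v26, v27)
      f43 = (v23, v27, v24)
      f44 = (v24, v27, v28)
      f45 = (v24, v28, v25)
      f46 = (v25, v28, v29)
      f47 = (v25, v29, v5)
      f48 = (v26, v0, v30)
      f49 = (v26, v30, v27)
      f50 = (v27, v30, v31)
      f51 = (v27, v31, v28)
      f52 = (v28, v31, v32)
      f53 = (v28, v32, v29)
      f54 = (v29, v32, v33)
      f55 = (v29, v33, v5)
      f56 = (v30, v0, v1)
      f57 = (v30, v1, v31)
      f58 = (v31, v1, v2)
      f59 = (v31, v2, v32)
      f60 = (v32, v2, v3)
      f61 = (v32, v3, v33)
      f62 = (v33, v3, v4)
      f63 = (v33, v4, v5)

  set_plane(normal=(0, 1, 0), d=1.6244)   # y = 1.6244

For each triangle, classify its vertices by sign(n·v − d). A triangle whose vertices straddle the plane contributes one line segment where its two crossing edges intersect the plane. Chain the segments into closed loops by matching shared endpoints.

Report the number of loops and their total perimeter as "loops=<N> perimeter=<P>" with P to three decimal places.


Straddling triangles (18 of 64):
  (v2,v6,v7) [--+] → (1.6244, 1.6244, -0.786116)–(1.64773, 1.6244, -0.754)  len=0.0397
  (v2,v7,v3) [-+-] → (1.64773, 1.6244, -0.754)–(1.64773, 1.6244, -0.738836)  len=0.0152
  (v3,v7,v8) [-++] → (1.64773, 1.6244, -0.738836)–(1.64773, 1.6244, 0.754)  len=1.4928
  (v3,v8,v4) [-+-] → (1.64773, 1.6244, 0.754)–(1.63882, 1.6244, 0.766268)  len=0.0152
  (v4,v8,v9) [-+-] → (1.63882, 1.6244, 0.766268)–(1.6244, 1.6244, 0.786116)  len=0.0245
  (v6,v10,v7) [--+] → (1.50991, 1.6244, -0.851388)–(1.6244, 1.6244, -0.786116)  len=0.1318
  (v7,v10,v11) [+-+] → (1.50991, 1.6244, -0.851388)–(0, 1.6244, -1.71222)  len=1.7381
  (v8,v12,v9) [++-] → (0.540388, 1.6244, 1.40411)–(1.6244, 1.6244, 0.786116)  len=1.2478
  (v9,v12,v13) [-+-] → (0.540388, 1.6244, 1.40411)–(0, 1.6244, 1.71222)  len=0.6221
  (v10,v14,v11) [--+] → (-0.540388, 1.6244, -1.40411)–(0, 1.6244, -1.71222)  len=0.6221
  (v11,v14,v15) [+-+] → (-0.540388, 1.6244, -1.40411)–(-1.6244, 1.6244, -0.786116)  len=1.2478
  (v12,v16,v13) [++-] → (-1.50991, 1.6244, 0.851388)–(0, 1.6244, 1.71222)  len=1.7381
  (v13,v16,v17) [-+-] → (-1.50991, 1.6244, 0.851388)–(-1.6244, 1.6244, 0.786116)  len=0.1318
  (v14,v18,v15) [--+] → (-1.63882, 1.6244, -0.766268)–(-1.6244, 1.6244, -0.786116)  len=0.0245
  (v15,v18,v19) [+--] → (-1.63882, 1.6244, -0.766268)–(-1.64773, 1.6244, -0.754)  len=0.0152
  (v15,v19,v16) [+-+] → (-1.64773, 1.6244, -0.754)–(-1.64773, 1.6244, 0.738836)  len=1.4928
  (v16,v19,v20) [+--] → (-1.64773, 1.6244, 0.738836)–(-1.64773, 1.6244, 0.754)  len=0.0152
  (v16,v20,v17) [+--] → (-1.64773, 1.6244, 0.754)–(-1.6244, 1.6244, 0.786116)  len=0.0397

Chained into 1 loop(s):
  loop 1: 18 segments, perimeter = 10.6542
Total perimeter = 10.654

loops=1 perimeter=10.654
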